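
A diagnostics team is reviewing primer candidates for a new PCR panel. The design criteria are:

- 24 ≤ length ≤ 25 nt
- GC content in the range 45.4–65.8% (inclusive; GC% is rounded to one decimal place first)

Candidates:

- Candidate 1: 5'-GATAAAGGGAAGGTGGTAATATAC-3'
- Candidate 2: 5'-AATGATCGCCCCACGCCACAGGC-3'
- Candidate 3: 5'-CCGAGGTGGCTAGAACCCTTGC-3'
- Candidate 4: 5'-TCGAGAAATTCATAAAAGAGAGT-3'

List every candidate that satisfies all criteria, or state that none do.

Candidate 1 (24 nt, A=10 T=5 G=8 C=1): length 24 ✓; GC 9/24 = 37.5%, outside 45.4–65.8% ✗ — fails.
Candidate 2 (23 nt, A=6 T=2 G=5 C=10): length 23, outside 24–25 ✗; GC 15/23 = 65.2% ✓ — fails.
Candidate 3 (22 nt, A=4 T=4 G=7 C=7): length 22, outside 24–25 ✗; GC 14/22 = 63.6% ✓ — fails.
Candidate 4 (23 nt, A=11 T=5 G=5 C=2): length 23, outside 24–25 ✗; GC 7/23 = 30.4%, outside 45.4–65.8% ✗ — fails.

None of the candidates satisfy all criteria.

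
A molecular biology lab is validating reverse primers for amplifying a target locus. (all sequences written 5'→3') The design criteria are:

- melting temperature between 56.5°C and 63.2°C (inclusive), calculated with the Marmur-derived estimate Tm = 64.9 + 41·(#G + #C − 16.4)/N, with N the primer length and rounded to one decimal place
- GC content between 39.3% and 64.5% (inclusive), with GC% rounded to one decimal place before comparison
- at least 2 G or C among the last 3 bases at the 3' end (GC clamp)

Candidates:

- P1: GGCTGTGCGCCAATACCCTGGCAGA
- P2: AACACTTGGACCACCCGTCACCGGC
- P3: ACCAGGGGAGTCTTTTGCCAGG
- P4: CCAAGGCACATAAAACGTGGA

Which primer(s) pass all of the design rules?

P1 (25 nt, A=5 T=4 G=8 C=8): Tm = 64.9 + 41·(16 − 16.4)/25 = 64.2°C, outside 56.5–63.2°C ✗; GC 16/25 = 64.0% ✓; 3' end AGA has 1 G/C, need ≥2 ✗ — fails.
P2 (25 nt, A=6 T=3 G=5 C=11): Tm = 64.9 + 41·(16 − 16.4)/25 = 64.2°C, outside 56.5–63.2°C ✗; GC 16/25 = 64.0% ✓; 3' end GGC has 3 G/C ✓ — fails.
P3 (22 nt, A=4 T=5 G=8 C=5): Tm = 64.9 + 41·(13 − 16.4)/22 = 58.6°C ✓; GC 13/22 = 59.1% ✓; 3' end AGG has 2 G/C ✓ — passes.
P4 (21 nt, A=9 T=2 G=5 C=5): Tm = 64.9 + 41·(10 − 16.4)/21 = 52.4°C, outside 56.5–63.2°C ✗; GC 10/21 = 47.6% ✓; 3' end GGA has 2 G/C ✓ — fails.

P3 only.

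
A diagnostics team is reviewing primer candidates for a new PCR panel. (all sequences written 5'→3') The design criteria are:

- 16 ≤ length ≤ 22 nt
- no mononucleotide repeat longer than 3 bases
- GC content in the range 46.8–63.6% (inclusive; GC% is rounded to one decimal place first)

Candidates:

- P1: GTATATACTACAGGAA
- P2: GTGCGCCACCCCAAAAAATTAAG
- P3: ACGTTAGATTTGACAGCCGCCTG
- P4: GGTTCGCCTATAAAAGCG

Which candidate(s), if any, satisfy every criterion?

P1 (16 nt, A=7 T=4 G=3 C=2): length 16 ✓; longest run = 2 ✓; GC 5/16 = 31.3%, outside 46.8–63.6% ✗ — fails.
P2 (23 nt, A=9 T=3 G=4 C=7): length 23, outside 16–22 ✗; longest run = 6, exceeds 3 ✗; GC 11/23 = 47.8% ✓ — fails.
P3 (23 nt, A=5 T=6 G=6 C=6): length 23, outside 16–22 ✗; longest run = 3 ✓; GC 12/23 = 52.2% ✓ — fails.
P4 (18 nt, A=5 T=4 G=5 C=4): length 18 ✓; longest run = 4, exceeds 3 ✗; GC 9/18 = 50.0% ✓ — fails.

None of the candidates satisfy all criteria.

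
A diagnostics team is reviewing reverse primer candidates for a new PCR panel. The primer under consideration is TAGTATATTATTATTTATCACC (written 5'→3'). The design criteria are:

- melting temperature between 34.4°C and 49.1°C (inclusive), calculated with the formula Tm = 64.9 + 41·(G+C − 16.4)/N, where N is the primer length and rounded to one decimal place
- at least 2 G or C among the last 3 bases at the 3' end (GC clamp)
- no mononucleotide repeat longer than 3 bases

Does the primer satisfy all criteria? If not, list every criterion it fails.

Meets all criteria.

Base counts: A=7, T=11, G=1, C=3 (length 22).
Tm: Tm = 64.9 + 41·(4 − 16.4)/22 = 41.8°C ✓
GC clamp: 3' end ACC has 2 G/C ✓
homopolymer run: longest run = 3 ✓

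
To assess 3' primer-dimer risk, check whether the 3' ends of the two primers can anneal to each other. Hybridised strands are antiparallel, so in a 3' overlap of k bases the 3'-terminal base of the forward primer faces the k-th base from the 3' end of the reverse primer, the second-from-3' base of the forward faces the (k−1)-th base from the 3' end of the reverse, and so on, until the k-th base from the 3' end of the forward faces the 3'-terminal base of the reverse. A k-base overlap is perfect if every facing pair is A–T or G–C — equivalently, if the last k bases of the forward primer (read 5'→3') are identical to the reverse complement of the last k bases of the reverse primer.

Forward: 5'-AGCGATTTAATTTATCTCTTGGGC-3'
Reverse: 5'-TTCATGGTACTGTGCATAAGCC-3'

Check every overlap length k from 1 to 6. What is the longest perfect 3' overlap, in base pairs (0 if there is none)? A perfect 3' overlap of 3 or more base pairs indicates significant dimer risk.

Last 6 bases (5'→3') — forward …TTGGGC, reverse …TAAGCC.
Reverse complement of the reverse primer's last 6 bases: GGCTTA; its first k bases are the reverse complement of the reverse primer's last k bases, so a perfect k-base overlap needs the forward primer's last k bases to equal them.
Comparing (forward last k vs required): k=1: C vs G ✗; k=2: GC vs GG ✗; k=3: GGC vs GGC ✓; k=4: GGGC vs GGCT ✗; k=5: TGGGC vs GGCTT ✗; k=6: TTGGGC vs GGCTTA ✗.
Only k = 3 is perfect, so the longest perfect 3' overlap is 3.

Longest perfect overlap: 3 complementary base pairs; significant dimer risk (threshold 3).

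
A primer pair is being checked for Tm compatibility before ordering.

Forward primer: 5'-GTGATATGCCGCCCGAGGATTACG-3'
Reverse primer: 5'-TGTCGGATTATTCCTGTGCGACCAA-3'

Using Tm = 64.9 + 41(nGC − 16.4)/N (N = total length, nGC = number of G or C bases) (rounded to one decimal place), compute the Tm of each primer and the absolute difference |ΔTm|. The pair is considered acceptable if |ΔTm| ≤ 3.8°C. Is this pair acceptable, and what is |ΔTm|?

Forward: G+C = 14, N = 24 → Tm = 64.9 + 41·(14 − 16.4)/24 = 60.8°C.
Reverse: G+C = 12, N = 25 → Tm = 64.9 + 41·(12 − 16.4)/25 = 57.7°C.
|ΔTm| = |60.8 − 57.7| = 3.1°C, ≤ 3.8°C.

|ΔTm| = 3.1°C; the pair is acceptable.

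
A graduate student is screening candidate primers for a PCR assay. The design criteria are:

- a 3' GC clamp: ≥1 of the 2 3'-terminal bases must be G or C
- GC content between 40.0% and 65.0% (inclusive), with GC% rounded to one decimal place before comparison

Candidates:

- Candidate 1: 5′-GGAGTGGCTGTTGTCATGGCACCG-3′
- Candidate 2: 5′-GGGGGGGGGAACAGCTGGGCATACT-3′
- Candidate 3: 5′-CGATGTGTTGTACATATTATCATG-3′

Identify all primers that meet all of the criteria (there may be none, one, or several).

Candidate 1 (24 nt, A=3 T=6 G=10 C=5): 3' end CG has 2 G/C ✓; GC 15/24 = 62.5% ✓ — passes.
Candidate 2 (25 nt, A=5 T=3 G=13 C=4): 3' end CT has 1 G/C ✓; GC 17/25 = 68.0%, outside 40.0–65.0% ✗ — fails.
Candidate 3 (24 nt, A=6 T=10 G=5 C=3): 3' end TG has 1 G/C ✓; GC 8/24 = 33.3%, outside 40.0–65.0% ✗ — fails.

Candidate 1 only.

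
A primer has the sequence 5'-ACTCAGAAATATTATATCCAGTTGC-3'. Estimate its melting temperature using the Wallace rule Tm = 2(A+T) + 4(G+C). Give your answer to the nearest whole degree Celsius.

Base counts: A=9, T=8, G=3, C=5 (length 25).
Tm = 2·(9+8) + 4·(3+5) = 2·17 + 4·8 = 34 + 32 = 66°C.

66°C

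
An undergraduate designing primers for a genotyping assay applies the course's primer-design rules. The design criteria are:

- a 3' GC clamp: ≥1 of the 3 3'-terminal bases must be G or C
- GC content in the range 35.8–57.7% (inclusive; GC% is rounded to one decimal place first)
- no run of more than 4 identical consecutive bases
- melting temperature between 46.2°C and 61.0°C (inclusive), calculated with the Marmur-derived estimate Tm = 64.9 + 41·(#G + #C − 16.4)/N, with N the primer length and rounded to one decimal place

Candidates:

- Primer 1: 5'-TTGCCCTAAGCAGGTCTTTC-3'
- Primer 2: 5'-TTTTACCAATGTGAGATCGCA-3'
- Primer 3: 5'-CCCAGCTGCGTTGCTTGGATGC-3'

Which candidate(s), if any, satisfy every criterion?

Primer 1 and Primer 2.

Primer 1 (20 nt, A=3 T=7 G=4 C=6): 3' end TTC has 1 G/C ✓; GC 10/20 = 50.0% ✓; longest run = 3 ✓; Tm = 64.9 + 41·(10 − 16.4)/20 = 51.8°C ✓ — passes.
Primer 2 (21 nt, A=6 T=7 G=4 C=4): 3' end GCA has 2 G/C ✓; GC 8/21 = 38.1% ✓; longest run = 4 ✓; Tm = 64.9 + 41·(8 − 16.4)/21 = 48.5°C ✓ — passes.
Primer 3 (22 nt, A=2 T=6 G=7 C=7): 3' end TGC has 2 G/C ✓; GC 14/22 = 63.6%, outside 35.8–57.7% ✗; longest run = 3 ✓; Tm = 64.9 + 41·(14 − 16.4)/22 = 60.4°C ✓ — fails.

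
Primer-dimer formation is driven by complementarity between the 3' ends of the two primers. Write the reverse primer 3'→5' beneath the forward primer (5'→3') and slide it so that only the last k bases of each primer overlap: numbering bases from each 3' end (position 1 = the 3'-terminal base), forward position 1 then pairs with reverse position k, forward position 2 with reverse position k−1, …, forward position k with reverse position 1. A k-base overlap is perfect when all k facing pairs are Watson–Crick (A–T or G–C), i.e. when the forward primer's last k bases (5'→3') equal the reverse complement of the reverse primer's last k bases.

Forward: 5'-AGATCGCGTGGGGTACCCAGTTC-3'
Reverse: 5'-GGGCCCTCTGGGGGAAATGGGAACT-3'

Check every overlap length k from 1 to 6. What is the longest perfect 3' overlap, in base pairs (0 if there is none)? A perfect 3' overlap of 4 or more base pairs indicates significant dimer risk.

Longest perfect overlap: 5 complementary base pairs; significant dimer risk (threshold 4).

Last 6 bases (5'→3') — forward …CAGTTC, reverse …GGAACT.
Reverse complement of the reverse primer's last 6 bases: AGTTCC; its first k bases are the reverse complement of the reverse primer's last k bases, so a perfect k-base overlap needs the forward primer's last k bases to equal them.
Comparing (forward last k vs required): k=1: C vs A ✗; k=2: TC vs AG ✗; k=3: TTC vs AGT ✗; k=4: GTTC vs AGTT ✗; k=5: AGTTC vs AGTTC ✓; k=6: CAGTTC vs AGTTCC ✗.
Only k = 5 is perfect, so the longest perfect 3' overlap is 5.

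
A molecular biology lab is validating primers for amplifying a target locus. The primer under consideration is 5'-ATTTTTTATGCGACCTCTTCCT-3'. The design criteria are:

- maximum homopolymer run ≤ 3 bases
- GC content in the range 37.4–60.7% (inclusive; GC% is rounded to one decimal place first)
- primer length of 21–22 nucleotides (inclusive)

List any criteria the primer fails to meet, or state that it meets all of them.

Base counts: A=3, T=11, G=2, C=6 (length 22).
homopolymer run: longest run = 6, exceeds 3 ✗
GC content: GC 8/22 = 36.4%, outside 37.4–60.7% ✗
length: length 22 ✓

Fails: homopolymer run, GC content.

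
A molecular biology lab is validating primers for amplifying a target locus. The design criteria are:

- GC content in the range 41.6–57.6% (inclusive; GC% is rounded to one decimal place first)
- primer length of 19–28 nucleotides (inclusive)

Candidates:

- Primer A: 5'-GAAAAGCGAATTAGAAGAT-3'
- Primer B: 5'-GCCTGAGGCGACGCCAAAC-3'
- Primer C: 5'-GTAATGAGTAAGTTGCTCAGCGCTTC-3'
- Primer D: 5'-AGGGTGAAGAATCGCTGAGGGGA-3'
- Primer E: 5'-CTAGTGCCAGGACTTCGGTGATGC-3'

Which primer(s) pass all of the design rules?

Primer A (19 nt, A=10 T=3 G=5 C=1): GC 6/19 = 31.6%, outside 41.6–57.6% ✗; length 19 ✓ — fails.
Primer B (19 nt, A=5 T=1 G=6 C=7): GC 13/19 = 68.4%, outside 41.6–57.6% ✗; length 19 ✓ — fails.
Primer C (26 nt, A=6 T=8 G=7 C=5): GC 12/26 = 46.2% ✓; length 26 ✓ — passes.
Primer D (23 nt, A=7 T=3 G=11 C=2): GC 13/23 = 56.5% ✓; length 23 ✓ — passes.
Primer E (24 nt, A=4 T=6 G=8 C=6): GC 14/24 = 58.3%, outside 41.6–57.6% ✗; length 24 ✓ — fails.

Primer C and Primer D.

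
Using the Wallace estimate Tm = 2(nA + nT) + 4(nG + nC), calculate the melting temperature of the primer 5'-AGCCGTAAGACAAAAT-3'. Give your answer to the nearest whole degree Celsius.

44°C

Base counts: A=8, T=2, G=3, C=3 (length 16).
Tm = 2·(8+2) + 4·(3+3) = 2·10 + 4·6 = 20 + 24 = 44°C.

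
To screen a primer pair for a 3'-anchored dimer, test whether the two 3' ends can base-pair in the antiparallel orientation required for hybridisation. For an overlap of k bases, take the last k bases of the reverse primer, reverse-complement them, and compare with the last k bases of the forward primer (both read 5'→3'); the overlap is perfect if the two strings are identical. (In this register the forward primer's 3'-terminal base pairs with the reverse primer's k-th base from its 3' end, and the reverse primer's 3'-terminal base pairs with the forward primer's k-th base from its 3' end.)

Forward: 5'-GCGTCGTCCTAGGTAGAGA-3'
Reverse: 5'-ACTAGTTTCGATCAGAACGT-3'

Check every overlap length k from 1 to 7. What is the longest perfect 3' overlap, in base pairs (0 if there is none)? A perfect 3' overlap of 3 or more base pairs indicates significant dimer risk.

Longest perfect overlap: 1 complementary base pair; below the dimer-risk threshold (threshold 3).

Last 7 bases (5'→3') — forward …GTAGAGA, reverse …AGAACGT.
Reverse complement of the reverse primer's last 7 bases: ACGTTCT; its first k bases are the reverse complement of the reverse primer's last k bases, so a perfect k-base overlap needs the forward primer's last k bases to equal them.
Comparing (forward last k vs required): k=1: A vs A ✓; k=2: GA vs AC ✗; k=3: AGA vs ACG ✗; k=4: GAGA vs ACGT ✗; k=5: AGAGA vs ACGTT ✗; k=6: TAGAGA vs ACGTTC ✗; k=7: GTAGAGA vs ACGTTCT ✗.
Only k = 1 is perfect, so the longest perfect 3' overlap is 1.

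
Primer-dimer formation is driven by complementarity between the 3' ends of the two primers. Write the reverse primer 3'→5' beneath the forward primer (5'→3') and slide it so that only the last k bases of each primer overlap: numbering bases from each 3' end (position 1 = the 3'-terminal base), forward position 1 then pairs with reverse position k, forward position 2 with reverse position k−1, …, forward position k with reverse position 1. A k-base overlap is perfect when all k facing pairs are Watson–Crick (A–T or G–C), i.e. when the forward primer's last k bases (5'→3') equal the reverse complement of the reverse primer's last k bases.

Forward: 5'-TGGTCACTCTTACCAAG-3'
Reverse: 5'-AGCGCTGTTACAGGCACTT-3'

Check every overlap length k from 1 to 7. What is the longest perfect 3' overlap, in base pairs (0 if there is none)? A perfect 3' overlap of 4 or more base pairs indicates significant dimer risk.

Longest perfect overlap: 3 complementary base pairs; below the dimer-risk threshold (threshold 4).

Last 7 bases (5'→3') — forward …TACCAAG, reverse …GGCACTT.
Reverse complement of the reverse primer's last 7 bases: AAGTGCC; its first k bases are the reverse complement of the reverse primer's last k bases, so a perfect k-base overlap needs the forward primer's last k bases to equal them.
Comparing (forward last k vs required): k=1: G vs A ✗; k=2: AG vs AA ✗; k=3: AAG vs AAG ✓; k=4: CAAG vs AAGT ✗; k=5: CCAAG vs AAGTG ✗; k=6: ACCAAG vs AAGTGC ✗; k=7: TACCAAG vs AAGTGCC ✗.
Only k = 3 is perfect, so the longest perfect 3' overlap is 3.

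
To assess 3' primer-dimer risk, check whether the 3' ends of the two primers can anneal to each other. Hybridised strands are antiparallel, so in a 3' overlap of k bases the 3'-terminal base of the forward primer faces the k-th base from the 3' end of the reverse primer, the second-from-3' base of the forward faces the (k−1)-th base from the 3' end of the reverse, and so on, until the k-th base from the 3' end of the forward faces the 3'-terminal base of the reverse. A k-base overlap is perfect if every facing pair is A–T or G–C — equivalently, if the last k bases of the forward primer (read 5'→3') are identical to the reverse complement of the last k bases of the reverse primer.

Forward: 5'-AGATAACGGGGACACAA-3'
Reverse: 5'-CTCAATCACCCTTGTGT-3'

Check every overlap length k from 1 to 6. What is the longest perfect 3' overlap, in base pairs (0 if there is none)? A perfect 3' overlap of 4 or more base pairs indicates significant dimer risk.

Last 6 bases (5'→3') — forward …ACACAA, reverse …TTGTGT.
Reverse complement of the reverse primer's last 6 bases: ACACAA; its first k bases are the reverse complement of the reverse primer's last k bases, so a perfect k-base overlap needs the forward primer's last k bases to equal them.
Comparing (forward last k vs required): k=1: A vs A ✓; k=2: AA vs AC ✗; k=3: CAA vs ACA ✗; k=4: ACAA vs ACAC ✗; k=5: CACAA vs ACACA ✗; k=6: ACACAA vs ACACAA ✓.
Perfect overlaps at k = 1, 6; the largest is 6.

Longest perfect overlap: 6 complementary base pairs; significant dimer risk (threshold 4).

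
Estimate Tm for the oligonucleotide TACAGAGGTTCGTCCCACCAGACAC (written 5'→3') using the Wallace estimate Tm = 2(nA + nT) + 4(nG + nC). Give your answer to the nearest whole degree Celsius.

Base counts: A=7, T=4, G=5, C=9 (length 25).
Tm = 2·(7+4) + 4·(5+9) = 2·11 + 4·14 = 22 + 56 = 78°C.

78°C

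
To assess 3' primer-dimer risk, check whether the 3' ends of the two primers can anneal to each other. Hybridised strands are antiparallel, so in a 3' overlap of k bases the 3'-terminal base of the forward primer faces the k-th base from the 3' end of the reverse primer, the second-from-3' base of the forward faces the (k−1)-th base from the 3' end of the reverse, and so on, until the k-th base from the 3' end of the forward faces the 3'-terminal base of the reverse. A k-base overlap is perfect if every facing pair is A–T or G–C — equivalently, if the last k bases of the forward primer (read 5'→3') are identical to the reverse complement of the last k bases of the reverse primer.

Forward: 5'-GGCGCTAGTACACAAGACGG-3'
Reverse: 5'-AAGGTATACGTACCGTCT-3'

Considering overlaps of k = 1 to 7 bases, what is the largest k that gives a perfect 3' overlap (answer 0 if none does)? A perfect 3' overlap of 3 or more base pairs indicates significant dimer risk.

Last 7 bases (5'→3') — forward …AAGACGG, reverse …ACCGTCT.
Reverse complement of the reverse primer's last 7 bases: AGACGGT; its first k bases are the reverse complement of the reverse primer's last k bases, so a perfect k-base overlap needs the forward primer's last k bases to equal them.
Comparing (forward last k vs required): k=1: G vs A ✗; k=2: GG vs AG ✗; k=3: CGG vs AGA ✗; k=4: ACGG vs AGAC ✗; k=5: GACGG vs AGACG ✗; k=6: AGACGG vs AGACGG ✓; k=7: AAGACGG vs AGACGGT ✗.
Only k = 6 is perfect, so the longest perfect 3' overlap is 6.

Longest perfect overlap: 6 complementary base pairs; significant dimer risk (threshold 3).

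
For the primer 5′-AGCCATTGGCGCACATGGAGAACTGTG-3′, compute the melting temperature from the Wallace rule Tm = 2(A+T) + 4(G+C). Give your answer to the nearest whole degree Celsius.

84°C

Base counts: A=7, T=5, G=9, C=6 (length 27).
Tm = 2·(7+5) + 4·(9+6) = 2·12 + 4·15 = 24 + 60 = 84°C.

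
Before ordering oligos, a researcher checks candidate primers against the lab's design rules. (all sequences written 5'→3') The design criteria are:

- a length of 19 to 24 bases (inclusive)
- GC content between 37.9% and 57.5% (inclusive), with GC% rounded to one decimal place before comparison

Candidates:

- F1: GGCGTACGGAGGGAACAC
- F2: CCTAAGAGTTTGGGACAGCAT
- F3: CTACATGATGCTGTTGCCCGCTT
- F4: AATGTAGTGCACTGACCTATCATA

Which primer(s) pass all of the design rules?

F2 and F3.

F1 (18 nt, A=5 T=1 G=8 C=4): length 18, outside 19–24 ✗; GC 12/18 = 66.7%, outside 37.9–57.5% ✗ — fails.
F2 (21 nt, A=6 T=5 G=6 C=4): length 21 ✓; GC 10/21 = 47.6% ✓ — passes.
F3 (23 nt, A=3 T=8 G=5 C=7): length 23 ✓; GC 12/23 = 52.2% ✓ — passes.
F4 (24 nt, A=8 T=7 G=4 C=5): length 24 ✓; GC 9/24 = 37.5%, outside 37.9–57.5% ✗ — fails.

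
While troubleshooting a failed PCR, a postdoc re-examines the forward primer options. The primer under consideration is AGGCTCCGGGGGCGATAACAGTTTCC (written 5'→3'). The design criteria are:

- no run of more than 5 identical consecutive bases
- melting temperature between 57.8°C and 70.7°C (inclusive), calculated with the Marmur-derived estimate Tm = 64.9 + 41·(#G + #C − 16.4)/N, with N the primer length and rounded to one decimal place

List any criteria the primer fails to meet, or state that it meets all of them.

Base counts: A=5, T=5, G=9, C=7 (length 26).
homopolymer run: longest run = 5 ✓
Tm: Tm = 64.9 + 41·(16 − 16.4)/26 = 64.3°C ✓

Meets all criteria.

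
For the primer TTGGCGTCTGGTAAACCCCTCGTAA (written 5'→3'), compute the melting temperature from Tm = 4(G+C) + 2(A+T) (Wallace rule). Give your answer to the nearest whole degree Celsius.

76°C

Base counts: A=5, T=7, G=6, C=7 (length 25).
Tm = 2·(5+7) + 4·(6+7) = 2·12 + 4·13 = 24 + 52 = 76°C.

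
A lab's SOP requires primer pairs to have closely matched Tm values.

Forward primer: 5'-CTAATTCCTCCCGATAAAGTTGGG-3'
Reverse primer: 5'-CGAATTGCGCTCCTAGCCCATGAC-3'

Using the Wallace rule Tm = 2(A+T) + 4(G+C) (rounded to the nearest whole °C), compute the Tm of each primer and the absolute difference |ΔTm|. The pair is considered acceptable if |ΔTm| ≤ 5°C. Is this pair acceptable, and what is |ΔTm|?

Forward: A=6 T=7 G=5 C=6 → Tm = 2·13 + 4·11 = 70°C.
Reverse: A=5 T=5 G=5 C=9 → Tm = 2·10 + 4·14 = 76°C.
|ΔTm| = |70 − 76| = 6°C, > 5°C.

|ΔTm| = 6°C; the pair is not acceptable.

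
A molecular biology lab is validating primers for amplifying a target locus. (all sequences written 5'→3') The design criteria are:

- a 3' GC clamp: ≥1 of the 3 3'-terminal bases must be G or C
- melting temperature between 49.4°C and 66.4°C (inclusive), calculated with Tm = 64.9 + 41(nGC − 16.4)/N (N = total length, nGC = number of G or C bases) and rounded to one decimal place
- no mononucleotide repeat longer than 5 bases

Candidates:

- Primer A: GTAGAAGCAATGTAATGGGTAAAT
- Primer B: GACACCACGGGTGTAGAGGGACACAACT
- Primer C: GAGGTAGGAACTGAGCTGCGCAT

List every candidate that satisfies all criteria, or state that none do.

Primer A (24 nt, A=10 T=6 G=7 C=1): 3' end AAT has 0 G/C, need ≥1 ✗; Tm = 64.9 + 41·(8 − 16.4)/24 = 50.6°C ✓; longest run = 3 ✓ — fails.
Primer B (28 nt, A=9 T=3 G=9 C=7): 3' end ACT has 1 G/C ✓; Tm = 64.9 + 41·(16 − 16.4)/28 = 64.3°C ✓; longest run = 3 ✓ — passes.
Primer C (23 nt, A=6 T=4 G=9 C=4): 3' end CAT has 1 G/C ✓; Tm = 64.9 + 41·(13 − 16.4)/23 = 58.8°C ✓; longest run = 2 ✓ — passes.

Primer B and Primer C.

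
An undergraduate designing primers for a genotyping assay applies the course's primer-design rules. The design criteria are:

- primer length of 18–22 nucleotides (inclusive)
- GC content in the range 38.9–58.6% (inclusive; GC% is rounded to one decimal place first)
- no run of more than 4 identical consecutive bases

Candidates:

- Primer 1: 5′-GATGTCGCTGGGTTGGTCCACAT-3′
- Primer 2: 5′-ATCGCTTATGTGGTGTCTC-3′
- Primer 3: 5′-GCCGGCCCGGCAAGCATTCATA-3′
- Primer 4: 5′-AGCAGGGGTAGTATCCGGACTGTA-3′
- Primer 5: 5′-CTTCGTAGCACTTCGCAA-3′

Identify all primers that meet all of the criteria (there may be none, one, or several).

Primer 1 (23 nt, A=3 T=7 G=8 C=5): length 23, outside 18–22 ✗; GC 13/23 = 56.5% ✓; longest run = 3 ✓ — fails.
Primer 2 (19 nt, A=2 T=8 G=5 C=4): length 19 ✓; GC 9/19 = 47.4% ✓; longest run = 2 ✓ — passes.
Primer 3 (22 nt, A=5 T=3 G=6 C=8): length 22 ✓; GC 14/22 = 63.6%, outside 38.9–58.6% ✗; longest run = 3 ✓ — fails.
Primer 4 (24 nt, A=6 T=5 G=9 C=4): length 24, outside 18–22 ✗; GC 13/24 = 54.2% ✓; longest run = 4 ✓ — fails.
Primer 5 (18 nt, A=4 T=5 G=3 C=6): length 18 ✓; GC 9/18 = 50.0% ✓; longest run = 2 ✓ — passes.

Primer 2 and Primer 5.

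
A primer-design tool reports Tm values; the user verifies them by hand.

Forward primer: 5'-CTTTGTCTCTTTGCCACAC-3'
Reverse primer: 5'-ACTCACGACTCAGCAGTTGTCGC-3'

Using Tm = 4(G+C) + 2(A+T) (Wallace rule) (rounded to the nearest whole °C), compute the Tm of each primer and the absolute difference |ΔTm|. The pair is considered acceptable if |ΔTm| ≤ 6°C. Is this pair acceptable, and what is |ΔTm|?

Forward: A=2 T=8 G=2 C=7 → Tm = 2·10 + 4·9 = 56°C.
Reverse: A=5 T=5 G=5 C=8 → Tm = 2·10 + 4·13 = 72°C.
|ΔTm| = |56 − 72| = 16°C, > 6°C.

|ΔTm| = 16°C; the pair is not acceptable.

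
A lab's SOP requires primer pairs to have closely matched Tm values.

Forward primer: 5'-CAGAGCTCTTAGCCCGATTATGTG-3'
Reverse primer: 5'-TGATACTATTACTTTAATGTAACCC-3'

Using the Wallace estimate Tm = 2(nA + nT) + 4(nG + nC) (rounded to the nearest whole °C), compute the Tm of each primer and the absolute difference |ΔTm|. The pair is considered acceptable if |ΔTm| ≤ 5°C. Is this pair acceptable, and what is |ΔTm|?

|ΔTm| = 8°C; the pair is not acceptable.

Forward: A=5 T=7 G=6 C=6 → Tm = 2·12 + 4·12 = 72°C.
Reverse: A=8 T=10 G=2 C=5 → Tm = 2·18 + 4·7 = 64°C.
|ΔTm| = |72 − 64| = 8°C, > 5°C.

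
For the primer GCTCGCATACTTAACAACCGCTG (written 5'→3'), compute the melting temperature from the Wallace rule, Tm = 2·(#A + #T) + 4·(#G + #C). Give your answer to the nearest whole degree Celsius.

Base counts: A=6, T=5, G=4, C=8 (length 23).
Tm = 2·(6+5) + 4·(4+8) = 2·11 + 4·12 = 22 + 48 = 70°C.

70°C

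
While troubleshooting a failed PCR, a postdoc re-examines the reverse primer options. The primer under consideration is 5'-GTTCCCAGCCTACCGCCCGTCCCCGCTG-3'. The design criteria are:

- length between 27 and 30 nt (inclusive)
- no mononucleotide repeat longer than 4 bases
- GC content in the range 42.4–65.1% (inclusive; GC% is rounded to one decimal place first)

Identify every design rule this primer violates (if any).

Fails: GC content.

Base counts: A=2, T=5, G=6, C=15 (length 28).
length: length 28 ✓
homopolymer run: longest run = 4 ✓
GC content: GC 21/28 = 75.0%, outside 42.4–65.1% ✗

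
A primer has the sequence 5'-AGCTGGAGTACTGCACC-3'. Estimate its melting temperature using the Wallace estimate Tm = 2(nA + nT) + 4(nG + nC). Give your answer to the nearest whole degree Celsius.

54°C

Base counts: A=4, T=3, G=5, C=5 (length 17).
Tm = 2·(4+3) + 4·(5+5) = 2·7 + 4·10 = 14 + 40 = 54°C.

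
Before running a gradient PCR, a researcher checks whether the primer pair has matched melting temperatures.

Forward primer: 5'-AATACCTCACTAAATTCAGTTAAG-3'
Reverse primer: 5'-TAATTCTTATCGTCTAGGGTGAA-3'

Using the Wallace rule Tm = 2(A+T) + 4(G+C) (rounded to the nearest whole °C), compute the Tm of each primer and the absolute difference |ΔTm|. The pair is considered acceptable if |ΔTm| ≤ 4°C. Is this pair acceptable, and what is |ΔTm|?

Forward: A=10 T=7 G=2 C=5 → Tm = 2·17 + 4·7 = 62°C.
Reverse: A=6 T=9 G=5 C=3 → Tm = 2·15 + 4·8 = 62°C.
|ΔTm| = |62 − 62| = 0°C, ≤ 4°C.

|ΔTm| = 0°C; the pair is acceptable.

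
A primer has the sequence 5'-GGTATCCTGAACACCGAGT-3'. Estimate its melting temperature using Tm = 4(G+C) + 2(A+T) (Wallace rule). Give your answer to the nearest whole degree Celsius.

58°C

Base counts: A=5, T=4, G=5, C=5 (length 19).
Tm = 2·(5+4) + 4·(5+5) = 2·9 + 4·10 = 18 + 40 = 58°C.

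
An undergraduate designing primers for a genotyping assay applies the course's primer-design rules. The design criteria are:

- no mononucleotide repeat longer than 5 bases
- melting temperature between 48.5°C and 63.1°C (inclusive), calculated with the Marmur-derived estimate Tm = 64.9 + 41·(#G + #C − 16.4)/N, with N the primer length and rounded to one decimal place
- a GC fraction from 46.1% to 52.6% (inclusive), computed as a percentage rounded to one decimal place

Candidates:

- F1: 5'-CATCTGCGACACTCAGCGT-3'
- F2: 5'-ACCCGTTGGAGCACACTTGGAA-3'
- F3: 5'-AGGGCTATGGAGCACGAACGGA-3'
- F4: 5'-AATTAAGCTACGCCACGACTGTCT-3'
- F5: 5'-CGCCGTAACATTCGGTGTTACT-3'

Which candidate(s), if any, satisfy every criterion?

F5 only.

F1 (19 nt, A=4 T=4 G=4 C=7): longest run = 1 ✓; Tm = 64.9 + 41·(11 − 16.4)/19 = 53.2°C ✓; GC 11/19 = 57.9%, outside 46.1–52.6% ✗ — fails.
F2 (22 nt, A=6 T=4 G=6 C=6): longest run = 3 ✓; Tm = 64.9 + 41·(12 − 16.4)/22 = 56.7°C ✓; GC 12/22 = 54.5%, outside 46.1–52.6% ✗ — fails.
F3 (22 nt, A=7 T=2 G=9 C=4): longest run = 3 ✓; Tm = 64.9 + 41·(13 − 16.4)/22 = 58.6°C ✓; GC 13/22 = 59.1%, outside 46.1–52.6% ✗ — fails.
F4 (24 nt, A=7 T=6 G=4 C=7): longest run = 2 ✓; Tm = 64.9 + 41·(11 − 16.4)/24 = 55.7°C ✓; GC 11/24 = 45.8%, outside 46.1–52.6% ✗ — fails.
F5 (22 nt, A=4 T=7 G=5 C=6): longest run = 2 ✓; Tm = 64.9 + 41·(11 − 16.4)/22 = 54.8°C ✓; GC 11/22 = 50.0% ✓ — passes.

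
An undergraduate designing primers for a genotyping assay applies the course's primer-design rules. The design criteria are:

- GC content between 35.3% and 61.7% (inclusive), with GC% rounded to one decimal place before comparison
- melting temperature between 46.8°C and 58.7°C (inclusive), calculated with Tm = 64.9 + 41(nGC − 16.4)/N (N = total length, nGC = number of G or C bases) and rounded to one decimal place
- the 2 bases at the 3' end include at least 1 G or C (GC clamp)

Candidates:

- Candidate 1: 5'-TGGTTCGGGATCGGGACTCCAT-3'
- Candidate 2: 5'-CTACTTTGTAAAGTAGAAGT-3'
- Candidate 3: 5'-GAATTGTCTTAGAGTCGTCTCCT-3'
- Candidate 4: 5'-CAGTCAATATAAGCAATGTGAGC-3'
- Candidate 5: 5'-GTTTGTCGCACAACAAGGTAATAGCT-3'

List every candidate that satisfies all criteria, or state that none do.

Candidate 3, Candidate 4 and Candidate 5.

Candidate 1 (22 nt, A=3 T=6 G=8 C=5): GC 13/22 = 59.1% ✓; Tm = 64.9 + 41·(13 − 16.4)/22 = 58.6°C ✓; 3' end AT has 0 G/C, need ≥1 ✗ — fails.
Candidate 2 (20 nt, A=7 T=7 G=4 C=2): GC 6/20 = 30.0%, outside 35.3–61.7% ✗; Tm = 64.9 + 41·(6 − 16.4)/20 = 43.6°C, outside 46.8–58.7°C ✗; 3' end GT has 1 G/C ✓ — fails.
Candidate 3 (23 nt, A=4 T=9 G=5 C=5): GC 10/23 = 43.5% ✓; Tm = 64.9 + 41·(10 − 16.4)/23 = 53.5°C ✓; 3' end CT has 1 G/C ✓ — passes.
Candidate 4 (23 nt, A=9 T=5 G=5 C=4): GC 9/23 = 39.1% ✓; Tm = 64.9 + 41·(9 − 16.4)/23 = 51.7°C ✓; 3' end GC has 2 G/C ✓ — passes.
Candidate 5 (26 nt, A=8 T=7 G=6 C=5): GC 11/26 = 42.3% ✓; Tm = 64.9 + 41·(11 − 16.4)/26 = 56.4°C ✓; 3' end CT has 1 G/C ✓ — passes.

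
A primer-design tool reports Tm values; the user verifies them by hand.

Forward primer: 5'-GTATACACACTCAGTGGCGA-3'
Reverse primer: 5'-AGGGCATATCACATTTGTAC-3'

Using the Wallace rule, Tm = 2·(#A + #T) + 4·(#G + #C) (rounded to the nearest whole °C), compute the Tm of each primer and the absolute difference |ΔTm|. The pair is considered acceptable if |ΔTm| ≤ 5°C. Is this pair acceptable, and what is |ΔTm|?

|ΔTm| = 4°C; the pair is acceptable.

Forward: A=6 T=4 G=5 C=5 → Tm = 2·10 + 4·10 = 60°C.
Reverse: A=6 T=6 G=4 C=4 → Tm = 2·12 + 4·8 = 56°C.
|ΔTm| = |60 − 56| = 4°C, ≤ 5°C.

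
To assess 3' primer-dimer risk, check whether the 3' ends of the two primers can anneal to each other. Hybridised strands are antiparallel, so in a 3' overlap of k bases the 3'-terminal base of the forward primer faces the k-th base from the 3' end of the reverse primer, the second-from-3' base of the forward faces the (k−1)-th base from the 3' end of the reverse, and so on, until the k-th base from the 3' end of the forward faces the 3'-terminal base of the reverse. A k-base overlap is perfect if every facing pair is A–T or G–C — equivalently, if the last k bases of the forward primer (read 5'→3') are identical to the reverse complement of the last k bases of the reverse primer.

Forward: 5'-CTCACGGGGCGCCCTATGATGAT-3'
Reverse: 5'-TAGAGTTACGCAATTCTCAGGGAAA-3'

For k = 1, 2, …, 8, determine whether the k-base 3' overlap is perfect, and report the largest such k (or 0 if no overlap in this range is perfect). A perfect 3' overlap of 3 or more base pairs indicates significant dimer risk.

Longest perfect overlap: 1 complementary base pair; below the dimer-risk threshold (threshold 3).

Last 8 bases (5'→3') — forward …ATGATGAT, reverse …CAGGGAAA.
Reverse complement of the reverse primer's last 8 bases: TTTCCCTG; its first k bases are the reverse complement of the reverse primer's last k bases, so a perfect k-base overlap needs the forward primer's last k bases to equal them.
Comparing (forward last k vs required): k=1: T vs T ✓; k=2: AT vs TT ✗; k=3: GAT vs TTT ✗; k=4: TGAT vs TTTC ✗; k=5: ATGAT vs TTTCC ✗; k=6: GATGAT vs TTTCCC ✗; k=7: TGATGAT vs TTTCCCT ✗; k=8: ATGATGAT vs TTTCCCTG ✗.
Only k = 1 is perfect, so the longest perfect 3' overlap is 1.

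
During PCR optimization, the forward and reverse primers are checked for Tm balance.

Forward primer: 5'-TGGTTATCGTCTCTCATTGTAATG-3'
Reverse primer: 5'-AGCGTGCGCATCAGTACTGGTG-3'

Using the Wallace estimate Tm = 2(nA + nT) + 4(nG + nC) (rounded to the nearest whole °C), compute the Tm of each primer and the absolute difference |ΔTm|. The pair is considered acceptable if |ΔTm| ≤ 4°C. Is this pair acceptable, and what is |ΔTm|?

Forward: A=4 T=11 G=5 C=4 → Tm = 2·15 + 4·9 = 66°C.
Reverse: A=4 T=5 G=8 C=5 → Tm = 2·9 + 4·13 = 70°C.
|ΔTm| = |66 − 70| = 4°C, ≤ 4°C.

|ΔTm| = 4°C; the pair is acceptable.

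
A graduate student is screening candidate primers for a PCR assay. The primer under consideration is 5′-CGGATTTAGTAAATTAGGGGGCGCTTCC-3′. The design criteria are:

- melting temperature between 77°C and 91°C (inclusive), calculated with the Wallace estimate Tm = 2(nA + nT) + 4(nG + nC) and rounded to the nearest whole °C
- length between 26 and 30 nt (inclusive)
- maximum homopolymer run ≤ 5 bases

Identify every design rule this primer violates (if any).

Meets all criteria.

Base counts: A=6, T=8, G=9, C=5 (length 28).
Tm: Tm = 2·14 + 4·14 = 84°C ✓
length: length 28 ✓
homopolymer run: longest run = 5 ✓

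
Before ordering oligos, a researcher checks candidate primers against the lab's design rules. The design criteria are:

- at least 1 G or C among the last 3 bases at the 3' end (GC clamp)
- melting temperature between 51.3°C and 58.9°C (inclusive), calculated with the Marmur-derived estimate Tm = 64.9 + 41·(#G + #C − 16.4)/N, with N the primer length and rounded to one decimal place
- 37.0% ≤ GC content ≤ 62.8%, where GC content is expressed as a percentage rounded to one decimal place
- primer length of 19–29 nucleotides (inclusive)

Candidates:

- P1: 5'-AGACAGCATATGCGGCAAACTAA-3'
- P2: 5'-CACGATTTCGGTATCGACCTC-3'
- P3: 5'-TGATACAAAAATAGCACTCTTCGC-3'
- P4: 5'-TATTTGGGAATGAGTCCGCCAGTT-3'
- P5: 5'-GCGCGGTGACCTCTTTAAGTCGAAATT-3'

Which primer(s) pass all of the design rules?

P2, P3 and P4.

P1 (23 nt, A=10 T=3 G=5 C=5): 3' end TAA has 0 G/C, need ≥1 ✗; Tm = 64.9 + 41·(10 − 16.4)/23 = 53.5°C ✓; GC 10/23 = 43.5% ✓; length 23 ✓ — fails.
P2 (21 nt, A=4 T=6 G=4 C=7): 3' end CTC has 2 G/C ✓; Tm = 64.9 + 41·(11 − 16.4)/21 = 54.4°C ✓; GC 11/21 = 52.4% ✓; length 21 ✓ — passes.
P3 (24 nt, A=9 T=6 G=3 C=6): 3' end CGC has 3 G/C ✓; Tm = 64.9 + 41·(9 − 16.4)/24 = 52.3°C ✓; GC 9/24 = 37.5% ✓; length 24 ✓ — passes.
P4 (24 nt, A=5 T=8 G=7 C=4): 3' end GTT has 1 G/C ✓; Tm = 64.9 + 41·(11 − 16.4)/24 = 55.7°C ✓; GC 11/24 = 45.8% ✓; length 24 ✓ — passes.
P5 (27 nt, A=6 T=8 G=7 C=6): 3' end ATT has 0 G/C, need ≥1 ✗; Tm = 64.9 + 41·(13 − 16.4)/27 = 59.7°C, outside 51.3–58.9°C ✗; GC 13/27 = 48.1% ✓; length 27 ✓ — fails.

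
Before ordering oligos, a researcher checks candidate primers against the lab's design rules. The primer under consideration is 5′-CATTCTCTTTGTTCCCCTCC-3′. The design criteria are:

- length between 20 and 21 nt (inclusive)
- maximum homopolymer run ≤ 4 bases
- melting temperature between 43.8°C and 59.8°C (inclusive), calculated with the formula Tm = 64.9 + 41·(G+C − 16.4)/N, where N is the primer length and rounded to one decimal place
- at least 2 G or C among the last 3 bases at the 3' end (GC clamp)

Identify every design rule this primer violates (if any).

Base counts: A=1, T=9, G=1, C=9 (length 20).
length: length 20 ✓
homopolymer run: longest run = 4 ✓
Tm: Tm = 64.9 + 41·(10 − 16.4)/20 = 51.8°C ✓
GC clamp: 3' end TCC has 2 G/C ✓

Meets all criteria.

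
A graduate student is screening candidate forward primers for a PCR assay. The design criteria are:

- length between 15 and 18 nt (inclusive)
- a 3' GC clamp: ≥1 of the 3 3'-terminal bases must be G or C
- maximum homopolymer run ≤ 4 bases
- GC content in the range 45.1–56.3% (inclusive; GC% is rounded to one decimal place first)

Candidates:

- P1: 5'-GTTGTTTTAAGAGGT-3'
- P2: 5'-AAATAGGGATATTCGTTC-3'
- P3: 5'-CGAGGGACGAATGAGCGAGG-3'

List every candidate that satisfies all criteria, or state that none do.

P1 (15 nt, A=3 T=7 G=5 C=0): length 15 ✓; 3' end GGT has 2 G/C ✓; longest run = 4 ✓; GC 5/15 = 33.3%, outside 45.1–56.3% ✗ — fails.
P2 (18 nt, A=6 T=6 G=4 C=2): length 18 ✓; 3' end TTC has 1 G/C ✓; longest run = 3 ✓; GC 6/18 = 33.3%, outside 45.1–56.3% ✗ — fails.
P3 (20 nt, A=6 T=1 G=10 C=3): length 20, outside 15–18 ✗; 3' end AGG has 2 G/C ✓; longest run = 3 ✓; GC 13/20 = 65.0%, outside 45.1–56.3% ✗ — fails.

None of the candidates satisfy all criteria.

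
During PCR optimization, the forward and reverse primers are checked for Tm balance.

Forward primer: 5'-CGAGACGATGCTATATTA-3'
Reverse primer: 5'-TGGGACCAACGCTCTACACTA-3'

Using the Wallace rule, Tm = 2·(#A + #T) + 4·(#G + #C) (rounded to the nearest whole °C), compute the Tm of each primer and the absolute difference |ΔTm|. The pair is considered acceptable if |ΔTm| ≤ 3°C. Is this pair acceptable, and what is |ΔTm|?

|ΔTm| = 14°C; the pair is not acceptable.

Forward: A=6 T=5 G=4 C=3 → Tm = 2·11 + 4·7 = 50°C.
Reverse: A=6 T=4 G=4 C=7 → Tm = 2·10 + 4·11 = 64°C.
|ΔTm| = |50 − 64| = 14°C, > 3°C.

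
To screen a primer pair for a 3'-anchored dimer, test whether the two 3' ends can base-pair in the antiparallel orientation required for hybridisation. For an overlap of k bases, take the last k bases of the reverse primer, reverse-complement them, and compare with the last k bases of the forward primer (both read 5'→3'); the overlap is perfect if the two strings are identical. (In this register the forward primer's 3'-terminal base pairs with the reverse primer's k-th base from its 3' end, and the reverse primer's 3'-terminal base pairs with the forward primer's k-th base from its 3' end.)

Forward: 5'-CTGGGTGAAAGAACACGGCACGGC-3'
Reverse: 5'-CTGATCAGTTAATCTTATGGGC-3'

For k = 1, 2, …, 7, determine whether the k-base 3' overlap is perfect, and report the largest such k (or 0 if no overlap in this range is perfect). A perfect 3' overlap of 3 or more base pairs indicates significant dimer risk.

Longest perfect overlap: 2 complementary base pairs; below the dimer-risk threshold (threshold 3).

Last 7 bases (5'→3') — forward …GCACGGC, reverse …TATGGGC.
Reverse complement of the reverse primer's last 7 bases: GCCCATA; its first k bases are the reverse complement of the reverse primer's last k bases, so a perfect k-base overlap needs the forward primer's last k bases to equal them.
Comparing (forward last k vs required): k=1: C vs G ✗; k=2: GC vs GC ✓; k=3: GGC vs GCC ✗; k=4: CGGC vs GCCC ✗; k=5: ACGGC vs GCCCA ✗; k=6: CACGGC vs GCCCAT ✗; k=7: GCACGGC vs GCCCATA ✗.
Only k = 2 is perfect, so the longest perfect 3' overlap is 2.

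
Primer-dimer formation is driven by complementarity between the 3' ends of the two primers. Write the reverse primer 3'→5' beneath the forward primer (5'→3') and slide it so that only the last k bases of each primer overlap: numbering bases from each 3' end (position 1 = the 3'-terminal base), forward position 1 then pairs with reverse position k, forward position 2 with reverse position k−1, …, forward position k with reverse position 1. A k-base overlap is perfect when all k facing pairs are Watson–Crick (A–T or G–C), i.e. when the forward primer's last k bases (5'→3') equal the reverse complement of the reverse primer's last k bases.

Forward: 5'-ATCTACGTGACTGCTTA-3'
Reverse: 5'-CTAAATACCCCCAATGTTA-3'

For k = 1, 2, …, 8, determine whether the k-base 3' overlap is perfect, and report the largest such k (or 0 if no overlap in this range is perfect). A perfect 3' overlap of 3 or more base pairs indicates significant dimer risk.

Last 8 bases (5'→3') — forward …ACTGCTTA, reverse …CAATGTTA.
Reverse complement of the reverse primer's last 8 bases: TAACATTG; its first k bases are the reverse complement of the reverse primer's last k bases, so a perfect k-base overlap needs the forward primer's last k bases to equal them.
Comparing (forward last k vs required): k=1: A vs T ✗; k=2: TA vs TA ✓; k=3: TTA vs TAA ✗; k=4: CTTA vs TAAC ✗; k=5: GCTTA vs TAACA ✗; k=6: TGCTTA vs TAACAT ✗; k=7: CTGCTTA vs TAACATT ✗; k=8: ACTGCTTA vs TAACATTG ✗.
Only k = 2 is perfect, so the longest perfect 3' overlap is 2.

Longest perfect overlap: 2 complementary base pairs; below the dimer-risk threshold (threshold 3).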